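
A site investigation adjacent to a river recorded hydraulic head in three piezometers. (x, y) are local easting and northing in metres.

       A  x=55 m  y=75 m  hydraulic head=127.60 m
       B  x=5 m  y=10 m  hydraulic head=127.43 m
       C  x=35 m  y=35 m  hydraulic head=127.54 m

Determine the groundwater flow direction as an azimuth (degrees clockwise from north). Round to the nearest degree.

Differences from A: to B (Δx, Δy, Δh) = (-50, -65, -0.17); to C = (-20, -40, -0.06).
Determinant of the coordinate differences = (-50)·(-40) − (-20)·(-65) = 700.
∂h/∂x = [(-0.17)·(-40) − (-0.06)·(-65)] / 700 = +0.004143
∂h/∂y = [(-50)·(-0.06) − (-20)·(-0.17)] / 700 = -0.0005714
Flow direction (−∇h) has components (-0.004143 E, +0.0005714 N).
Azimuth = atan2(E, N) = atan2(-0.004143, +0.0005714) = 277.9° ≈ 278°.

278°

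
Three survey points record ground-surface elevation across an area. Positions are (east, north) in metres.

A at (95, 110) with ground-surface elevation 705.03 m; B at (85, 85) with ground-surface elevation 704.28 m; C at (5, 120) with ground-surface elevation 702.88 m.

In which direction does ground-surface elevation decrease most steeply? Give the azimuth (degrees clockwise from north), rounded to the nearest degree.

Differences from A: to B (Δx, Δy, Δh) = (-10, -25, -0.75); to C = (-90, 10, -2.15).
Solve a·Δx + b·Δy = Δz: det = (-10)·10 − (-90)·(-25) = -2350.
∂z/∂x = [(-0.75)·10 − (-2.15)·(-25)] / -2350 = +0.02606
∂z/∂y = [(-10)·(-2.15) − (-90)·(-0.75)] / -2350 = +0.01957
Steepest decrease is along −∇f: components (-0.02606 E, -0.01957 N).
Azimuth = atan2(-0.02606, -0.01957) = 233.1° ≈ 233°.

233°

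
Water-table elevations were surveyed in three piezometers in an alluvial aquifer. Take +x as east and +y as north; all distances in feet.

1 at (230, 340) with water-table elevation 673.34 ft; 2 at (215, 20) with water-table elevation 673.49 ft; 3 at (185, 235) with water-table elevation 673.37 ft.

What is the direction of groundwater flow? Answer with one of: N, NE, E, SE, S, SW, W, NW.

NW

Three-point gradient (reference 1): Δ to 2 = (-15, -320, +0.15), Δ to 3 = (-45, -105, +0.03).
∂h/∂x = +0.0004795, ∂h/∂y = -0.0004912 (det = -12825).
Flow = −∇h = (-0.0004795 east, +0.0004912 north), which points northwest.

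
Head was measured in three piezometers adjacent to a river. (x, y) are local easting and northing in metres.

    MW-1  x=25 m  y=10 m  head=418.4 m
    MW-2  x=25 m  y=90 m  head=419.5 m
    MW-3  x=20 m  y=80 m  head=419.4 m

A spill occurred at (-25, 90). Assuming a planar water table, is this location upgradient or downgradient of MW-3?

Taking MW-1 as reference: MW-2−MW-1 = (0, 80, +1.1); MW-3−MW-1 = (-5, 70, +1.0).
Solve a·Δx + b·Δy = Δh: det = 0·70 − (-5)·80 = 400.
∂h/∂x = [(+1.1)·70 − (+1.0)·80] / 400 = -0.007500
∂h/∂y = [0·(+1.0) − (-5)·(+1.1)] / 400 = +0.01375
Head at (-25, 90) = 418.4 + (-0.007500)·(-50) + (+0.01375)·(80) = 419.87 m.
That is higher than the 419.4 m at MW-3, so the point is upgradient.

upgradient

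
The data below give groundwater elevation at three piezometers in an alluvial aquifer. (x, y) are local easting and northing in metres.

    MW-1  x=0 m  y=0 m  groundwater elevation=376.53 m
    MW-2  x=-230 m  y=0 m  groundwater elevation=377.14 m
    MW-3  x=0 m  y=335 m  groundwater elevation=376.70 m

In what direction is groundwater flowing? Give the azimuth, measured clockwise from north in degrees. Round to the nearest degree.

101°

∂h/∂x = (377.14 − 376.53) / (-230 − 0) = -0.002652
∂h/∂y = (376.70 − 376.53) / (335 − 0) = +0.0005075
Flow direction (−∇h) has components (+0.002652 E, -0.0005075 N).
Azimuth = atan2(E, N) = atan2(+0.002652, -0.0005075) = 100.8° ≈ 101°.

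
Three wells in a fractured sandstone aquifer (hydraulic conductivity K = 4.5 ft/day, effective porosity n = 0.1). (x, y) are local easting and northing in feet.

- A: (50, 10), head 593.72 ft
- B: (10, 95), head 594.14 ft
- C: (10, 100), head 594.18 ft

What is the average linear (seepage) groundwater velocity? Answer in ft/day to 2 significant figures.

With h = a·x + b·y + c and A as origin, the differences give:
  (-40)·a + 85·b = +0.42
  (-40)·a + 90·b = +0.46
Eliminate b (×90 and ×85, subtract): -200·a = -1.300 → a = ∂h/∂x = +0.006500
Back-substitute: b = ∂h/∂y = +0.008000.
|∇h| = √(0.006500² + 0.008000²) = 0.01031
Seepage velocity v = K·i/n = 4.5 × 0.01031 / 0.1 = 0.4639 ft/day.

0.46 ft/day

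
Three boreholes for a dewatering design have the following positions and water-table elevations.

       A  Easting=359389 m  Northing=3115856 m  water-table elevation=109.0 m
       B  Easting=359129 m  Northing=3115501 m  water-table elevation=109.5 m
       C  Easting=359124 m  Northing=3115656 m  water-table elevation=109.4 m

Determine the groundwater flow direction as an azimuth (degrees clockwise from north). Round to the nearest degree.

Taking A as reference: B−A = (-260, -355, +0.5); C−A = (-265, -200, +0.4).
Solve a·Δx + b·Δy = Δh: det = (-260)·(-200) − (-265)·(-355) = -42075.
∂h/∂x = [(+0.5)·(-200) − (+0.4)·(-355)] / -42075 = -0.0009982
∂h/∂y = [(-260)·(+0.4) − (-265)·(+0.5)] / -42075 = -0.0006774
Flow direction (−∇h) has components (+0.0009982 E, +0.0006774 N).
Azimuth = atan2(E, N) = atan2(+0.0009982, +0.0006774) = 55.8° ≈ 056°.

056°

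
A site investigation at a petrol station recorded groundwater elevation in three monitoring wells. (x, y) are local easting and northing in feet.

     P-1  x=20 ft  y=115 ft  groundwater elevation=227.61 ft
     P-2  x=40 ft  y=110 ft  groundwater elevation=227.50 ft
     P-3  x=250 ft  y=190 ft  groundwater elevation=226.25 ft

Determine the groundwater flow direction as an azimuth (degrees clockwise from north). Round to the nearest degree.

With h = a·x + b·y + c and P-1 as origin, the differences give:
  20·a + (-5)·b = -0.11
  230·a + 75·b = -1.36
Eliminate b (×75 and ×(-5), subtract): 2650·a = -15.050 → a = ∂h/∂x = -0.005679
Back-substitute: b = ∂h/∂y = -0.0007170.
Flow direction (−∇h) has components (+0.005679 E, +0.0007170 N).
Azimuth = atan2(E, N) = atan2(+0.005679, +0.0007170) = 82.8° ≈ 083°.

083°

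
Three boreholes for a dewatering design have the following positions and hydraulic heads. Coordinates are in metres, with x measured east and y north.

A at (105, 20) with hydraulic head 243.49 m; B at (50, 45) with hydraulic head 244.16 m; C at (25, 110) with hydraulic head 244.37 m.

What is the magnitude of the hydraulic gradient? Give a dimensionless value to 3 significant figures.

Three-point gradient (reference A): Δ to B = (-55, 25, +0.67), Δ to C = (-80, 90, +0.88).
∂h/∂x = -0.01298, ∂h/∂y = -0.001763 (det = -2950).
|∇h| = √(-0.01298² + -0.001763²) = 0.0131

0.0131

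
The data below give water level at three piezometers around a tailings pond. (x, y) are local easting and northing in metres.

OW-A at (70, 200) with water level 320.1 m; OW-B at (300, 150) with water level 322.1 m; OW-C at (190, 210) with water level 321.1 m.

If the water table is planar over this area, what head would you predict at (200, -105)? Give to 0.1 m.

Taking OW-A as reference: OW-B−OW-A = (230, -50, +2.0); OW-C−OW-A = (120, 10, +1.0).
Solve a·Δx + b·Δy = Δh: det = 230·10 − 120·(-50) = 8300.
∂h/∂x = [(+2.0)·10 − (+1.0)·(-50)] / 8300 = +0.008434
∂h/∂y = [230·(+1.0) − 120·(+2.0)] / 8300 = -0.001205
h(200, -105) = 320.1 + (+0.008434)·(130) + (-0.001205)·(-305) = 320.1 +1.096 +0.367 = 321.564 m.

321.6 m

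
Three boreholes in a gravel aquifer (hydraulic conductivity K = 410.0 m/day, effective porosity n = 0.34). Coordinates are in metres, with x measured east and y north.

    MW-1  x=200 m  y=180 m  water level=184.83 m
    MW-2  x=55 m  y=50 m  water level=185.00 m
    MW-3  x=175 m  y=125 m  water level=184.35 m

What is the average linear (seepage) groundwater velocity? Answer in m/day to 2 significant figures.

26 m/day

Differences from MW-1: to MW-2 (Δx, Δy, Δh) = (-145, -130, +0.17); to MW-3 = (-25, -55, -0.48).
Solve a·Δx + b·Δy = Δh: det = (-145)·(-55) − (-25)·(-130) = 4725.
∂h/∂x = [(+0.17)·(-55) − (-0.48)·(-130)] / 4725 = -0.01519
∂h/∂y = [(-145)·(-0.48) − (-25)·(+0.17)] / 4725 = +0.01563
|∇h| = √(-0.01519² + 0.01563²) = 0.0218
Seepage velocity v = K·i/n = 410.0 × 0.0218 / 0.34 = 26.29 m/day.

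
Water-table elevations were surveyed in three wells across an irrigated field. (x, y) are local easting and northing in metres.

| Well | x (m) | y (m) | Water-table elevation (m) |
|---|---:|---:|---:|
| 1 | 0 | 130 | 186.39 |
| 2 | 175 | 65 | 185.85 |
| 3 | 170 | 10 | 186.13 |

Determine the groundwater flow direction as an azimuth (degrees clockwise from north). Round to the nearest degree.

Three-point gradient (reference 1): Δ to 2 = (175, -65, -0.54), Δ to 3 = (170, -120, -0.26).
∂h/∂x = -0.004814, ∂h/∂y = -0.004653 (det = -9950).
Flow direction (−∇h) has components (+0.004814 E, +0.004653 N).
Azimuth = atan2(E, N) = atan2(+0.004814, +0.004653) = 46.0° ≈ 046°.

046°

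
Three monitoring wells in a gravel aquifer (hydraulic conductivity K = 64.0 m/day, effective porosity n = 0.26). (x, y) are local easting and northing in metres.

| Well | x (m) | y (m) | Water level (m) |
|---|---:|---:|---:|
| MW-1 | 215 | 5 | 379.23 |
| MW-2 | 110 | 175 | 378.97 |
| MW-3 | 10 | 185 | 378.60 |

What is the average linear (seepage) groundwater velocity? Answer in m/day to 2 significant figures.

0.95 m/day

Taking MW-1 as reference: MW-2−MW-1 = (-105, 170, -0.26); MW-3−MW-1 = (-205, 180, -0.63).
Solve a·Δx + b·Δy = Δh: det = (-105)·180 − (-205)·170 = 15950.
∂h/∂x = [(-0.26)·180 − (-0.63)·170] / 15950 = +0.003781
∂h/∂y = [(-105)·(-0.63) − (-205)·(-0.26)] / 15950 = +0.0008056
|∇h| = √(0.003781² + 0.0008056²) = 0.003866
Seepage velocity v = K·i/n = 64.0 × 0.003866 / 0.26 = 0.9516 m/day.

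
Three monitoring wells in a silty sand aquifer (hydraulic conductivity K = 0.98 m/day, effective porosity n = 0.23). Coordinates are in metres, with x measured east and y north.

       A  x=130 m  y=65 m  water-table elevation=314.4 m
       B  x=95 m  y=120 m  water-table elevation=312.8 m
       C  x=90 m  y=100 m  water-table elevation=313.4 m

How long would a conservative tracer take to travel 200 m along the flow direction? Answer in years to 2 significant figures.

Differences from A: to B (Δx, Δy, Δh) = (-35, 55, -1.6); to C = (-40, 35, -1.0).
Solve a·Δx + b·Δy = Δh: det = (-35)·35 − (-40)·55 = 975.
∂h/∂x = [(-1.6)·35 − (-1.0)·55] / 975 = -0.001026
∂h/∂y = [(-35)·(-1.0) − (-40)·(-1.6)] / 975 = -0.02974
|∇h| = √(-0.001026² + -0.02974²) = 0.02976
Seepage velocity v = K·i/n = 0.98 × 0.02976 / 0.23 = 0.1268 m/day.
t = 200 / 0.1268 = 1577 days = 4.32 years.

4.3 years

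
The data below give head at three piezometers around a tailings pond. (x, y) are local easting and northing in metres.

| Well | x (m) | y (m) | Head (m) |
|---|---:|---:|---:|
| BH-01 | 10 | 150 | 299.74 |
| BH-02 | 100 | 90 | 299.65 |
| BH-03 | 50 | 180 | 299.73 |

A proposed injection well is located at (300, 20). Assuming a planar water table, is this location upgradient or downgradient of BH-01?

With h = a·x + b·y + c and BH-01 as origin, the differences give:
  90·a + (-60)·b = -0.09
  40·a + 30·b = -0.01
Eliminate b (×30 and ×(-60), subtract): 5100·a = -3.300 → a = ∂h/∂x = -0.0006471
Back-substitute: b = ∂h/∂y = +0.0005294.
Head at (300, 20) = 299.74 + (-0.0006471)·(290) + (+0.0005294)·(-130) = 299.48 m.
That is lower than the 299.74 m at BH-01, so the point is downgradient.

downgradient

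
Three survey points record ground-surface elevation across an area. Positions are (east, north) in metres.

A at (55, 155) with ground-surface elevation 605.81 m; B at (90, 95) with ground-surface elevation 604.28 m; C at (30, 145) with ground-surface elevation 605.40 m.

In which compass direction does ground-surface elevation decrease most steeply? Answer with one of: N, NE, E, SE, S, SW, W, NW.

With z = a·x + b·y + c and A as origin, the differences give:
  35·a + (-60)·b = -1.53
  (-25)·a + (-10)·b = -0.41
Eliminate b (×(-10) and ×(-60), subtract): -1850·a = -9.300 → a = ∂z/∂x = +0.005027
Back-substitute: b = ∂z/∂y = +0.02843.
Steepest decrease is along −∇f = (-0.005027 E, -0.02843 N) → south.

S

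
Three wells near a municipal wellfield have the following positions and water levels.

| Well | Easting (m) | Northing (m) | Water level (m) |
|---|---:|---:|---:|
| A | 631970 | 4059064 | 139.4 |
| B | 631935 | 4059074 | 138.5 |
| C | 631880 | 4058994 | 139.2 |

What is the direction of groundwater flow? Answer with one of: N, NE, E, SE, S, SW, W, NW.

NW

With h = a·x + b·y + c and A as origin, the differences give:
  (-35)·a + 10·b = -0.9
  (-90)·a + (-70)·b = -0.2
Eliminate b (×(-70) and ×10, subtract): 3350·a = 65.00 → a = ∂h/∂x = +0.01940
Back-substitute: b = ∂h/∂y = -0.02209.
Flow = −∇h = (-0.01940 east, +0.02209 north), which points northwest.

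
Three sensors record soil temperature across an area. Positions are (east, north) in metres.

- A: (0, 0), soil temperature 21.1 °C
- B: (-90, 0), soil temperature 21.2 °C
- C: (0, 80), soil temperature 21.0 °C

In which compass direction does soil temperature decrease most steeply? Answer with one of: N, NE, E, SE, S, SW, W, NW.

NE

∂T/∂x = (21.2 − 21.1) / (-90 − 0) = -0.001111
∂T/∂y = (21.0 − 21.1) / (80 − 0) = -0.001250
Steepest decrease is along −∇f = (+0.001111 E, +0.001250 N) → northeast.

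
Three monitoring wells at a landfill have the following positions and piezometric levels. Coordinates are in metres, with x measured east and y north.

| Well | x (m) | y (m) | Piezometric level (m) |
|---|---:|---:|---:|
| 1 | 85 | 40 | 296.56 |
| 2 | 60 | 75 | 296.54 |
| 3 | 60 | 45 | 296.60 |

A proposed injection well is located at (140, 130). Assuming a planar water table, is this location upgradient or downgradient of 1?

Taking 1 as reference: 2−1 = (-25, 35, -0.02); 3−1 = (-25, 5, +0.04).
Solve a·Δx + b·Δy = Δh: det = (-25)·5 − (-25)·35 = 750.
∂h/∂x = [(-0.02)·5 − (+0.04)·35] / 750 = -0.002000
∂h/∂y = [(-25)·(+0.04) − (-25)·(-0.02)] / 750 = -0.002000
Head at (140, 130) = 296.56 + (-0.002000)·(55) + (-0.002000)·(90) = 296.27 m.
That is lower than the 296.56 m at 1, so the point is downgradient.

downgradient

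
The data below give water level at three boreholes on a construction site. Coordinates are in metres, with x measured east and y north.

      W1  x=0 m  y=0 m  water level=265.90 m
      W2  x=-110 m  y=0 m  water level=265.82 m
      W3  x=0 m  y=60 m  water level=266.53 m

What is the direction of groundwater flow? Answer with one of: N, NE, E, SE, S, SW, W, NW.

∂h/∂x = (265.82 − 265.90) / (-110 − 0) = +0.0007273
∂h/∂y = (266.53 − 265.90) / (60 − 0) = +0.01050
Flow = −∇h = (-0.0007273 east, -0.01050 north), which points south.

S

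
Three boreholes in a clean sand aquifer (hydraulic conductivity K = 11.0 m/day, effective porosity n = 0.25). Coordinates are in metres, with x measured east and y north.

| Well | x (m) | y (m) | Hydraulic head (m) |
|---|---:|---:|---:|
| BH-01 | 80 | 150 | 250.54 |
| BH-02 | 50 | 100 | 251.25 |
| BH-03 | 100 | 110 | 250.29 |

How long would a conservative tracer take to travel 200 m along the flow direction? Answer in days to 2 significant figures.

Three-point gradient (reference BH-01): Δ to BH-02 = (-30, -50, +0.71), Δ to BH-03 = (20, -40, -0.25).
∂h/∂x = -0.01859, ∂h/∂y = -0.003045 (det = 2200).
|∇h| = √(-0.01859² + -0.003045²) = 0.01884
Seepage velocity v = K·i/n = 11.0 × 0.01884 / 0.25 = 0.829 m/day.
t = 200 / 0.829 = 241.3 days.

240 days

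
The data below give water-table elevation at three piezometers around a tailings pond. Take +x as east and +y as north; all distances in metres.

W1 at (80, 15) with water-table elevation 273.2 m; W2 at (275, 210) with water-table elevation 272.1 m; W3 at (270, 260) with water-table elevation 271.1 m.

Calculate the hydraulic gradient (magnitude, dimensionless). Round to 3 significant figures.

Taking W1 as reference: W2−W1 = (195, 195, -1.1); W3−W1 = (190, 245, -2.1).
Solve a·Δx + b·Δy = Δh: det = 195·245 − 190·195 = 10725.
∂h/∂x = [(-1.1)·245 − (-2.1)·195] / 10725 = +0.01305
∂h/∂y = [195·(-2.1) − 190·(-1.1)] / 10725 = -0.01869
|∇h| = √(0.01305² + -0.01869²) = 0.0228

0.0228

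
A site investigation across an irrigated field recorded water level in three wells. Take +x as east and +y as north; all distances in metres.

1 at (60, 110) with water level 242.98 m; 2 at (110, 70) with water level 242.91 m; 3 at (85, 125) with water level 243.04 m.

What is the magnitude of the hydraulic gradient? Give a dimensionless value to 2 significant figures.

Differences from 1: to 2 (Δx, Δy, Δh) = (50, -40, -0.07); to 3 = (25, 15, +0.06).
Solve a·Δx + b·Δy = Δh: det = 50·15 − 25·(-40) = 1750.
∂h/∂x = [(-0.07)·15 − (+0.06)·(-40)] / 1750 = +0.0007714
∂h/∂y = [50·(+0.06) − 25·(-0.07)] / 1750 = +0.002714
|∇h| = √(0.0007714² + 0.002714²) = 0.002821

0.0028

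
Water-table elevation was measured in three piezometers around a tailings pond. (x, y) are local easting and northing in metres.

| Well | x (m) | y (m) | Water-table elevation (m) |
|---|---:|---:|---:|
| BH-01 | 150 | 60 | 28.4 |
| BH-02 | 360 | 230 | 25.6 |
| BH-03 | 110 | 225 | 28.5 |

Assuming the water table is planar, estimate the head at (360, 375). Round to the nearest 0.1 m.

Three-point gradient (reference BH-01): Δ to BH-02 = (210, 170, -2.8), Δ to BH-03 = (-40, 165, +0.1).
∂h/∂x = -0.01156, ∂h/∂y = -0.002195 (det = 41450).
h(360, 375) = 28.4 + (-0.01156)·(210) + (-0.002195)·(315) = 28.4 -2.427 -0.692 = 25.282 m.

25.3 m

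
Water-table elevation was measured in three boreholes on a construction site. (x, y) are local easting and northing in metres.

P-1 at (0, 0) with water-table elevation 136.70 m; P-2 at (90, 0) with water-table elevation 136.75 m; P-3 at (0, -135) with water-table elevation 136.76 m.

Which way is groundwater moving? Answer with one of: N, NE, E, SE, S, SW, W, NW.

∂h/∂x = (136.75 − 136.70) / (90 − 0) = +0.0005556
∂h/∂y = (136.76 − 136.70) / (-135 − 0) = -0.0004444
Flow = −∇h = (-0.0005556 east, +0.0004444 north), which points northwest.

NW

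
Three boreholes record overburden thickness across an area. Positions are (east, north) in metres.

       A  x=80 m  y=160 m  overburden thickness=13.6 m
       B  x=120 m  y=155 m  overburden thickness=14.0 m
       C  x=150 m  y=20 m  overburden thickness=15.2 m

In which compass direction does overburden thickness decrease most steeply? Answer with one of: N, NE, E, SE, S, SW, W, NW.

Taking A as reference: B−A = (40, -5, +0.4); C−A = (70, -140, +1.6).
Determinant of the coordinate differences = 40·(-140) − 70·(-5) = -5250.
∂d/∂x = [(+0.4)·(-140) − (+1.6)·(-5)] / -5250 = +0.009143
∂d/∂y = [40·(+1.6) − 70·(+0.4)] / -5250 = -0.006857
Steepest decrease is along −∇f = (-0.009143 E, +0.006857 N) → northwest.

NW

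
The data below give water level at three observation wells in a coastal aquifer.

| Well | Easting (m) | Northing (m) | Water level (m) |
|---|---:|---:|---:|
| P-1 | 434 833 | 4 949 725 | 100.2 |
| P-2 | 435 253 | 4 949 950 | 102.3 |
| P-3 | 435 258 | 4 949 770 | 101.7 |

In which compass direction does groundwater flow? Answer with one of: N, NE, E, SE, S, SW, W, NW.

Three-point gradient (reference P-1): Δ to P-2 = (420, 225, +2.1), Δ to P-3 = (425, 45, +1.5).
∂h/∂x = +0.003167, ∂h/∂y = +0.003421 (det = -76725).
Flow = −∇h = (-0.003167 east, -0.003421 north), which points southwest.

SW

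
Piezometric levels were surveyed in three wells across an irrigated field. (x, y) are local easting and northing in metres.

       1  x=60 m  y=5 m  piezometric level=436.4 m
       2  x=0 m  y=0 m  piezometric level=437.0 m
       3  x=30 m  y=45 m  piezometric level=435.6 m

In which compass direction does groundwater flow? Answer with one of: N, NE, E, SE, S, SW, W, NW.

N

With h = a·x + b·y + c and 1 as origin, the differences give:
  (-60)·a + (-5)·b = +0.6
  (-30)·a + 40·b = -0.8
Eliminate b (×40 and ×(-5), subtract): -2550·a = 20.00 → a = ∂h/∂x = -0.007843
Back-substitute: b = ∂h/∂y = -0.02588.
Flow = −∇h = (+0.007843 east, +0.02588 north), which points north.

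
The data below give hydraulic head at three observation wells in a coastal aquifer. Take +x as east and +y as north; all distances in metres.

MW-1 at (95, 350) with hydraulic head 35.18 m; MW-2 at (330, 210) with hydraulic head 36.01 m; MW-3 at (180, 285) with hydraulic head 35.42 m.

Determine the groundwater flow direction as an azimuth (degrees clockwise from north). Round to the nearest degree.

Three-point gradient (reference MW-1): Δ to MW-2 = (235, -140, +0.83), Δ to MW-3 = (85, -65, +0.24).
∂h/∂x = +0.006030, ∂h/∂y = +0.004193 (det = -3375).
Flow direction (−∇h) has components (-0.006030 E, -0.004193 N).
Azimuth = atan2(E, N) = atan2(-0.006030, -0.004193) = 235.2° ≈ 235°.

235°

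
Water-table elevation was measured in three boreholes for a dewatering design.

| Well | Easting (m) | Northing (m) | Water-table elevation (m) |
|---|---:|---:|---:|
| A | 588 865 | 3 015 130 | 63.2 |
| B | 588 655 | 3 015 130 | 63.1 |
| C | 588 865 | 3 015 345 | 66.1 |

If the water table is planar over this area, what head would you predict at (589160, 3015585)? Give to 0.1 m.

∂h/∂x = (63.1 − 63.2) / (588655 − 588865) = +0.0004762
∂h/∂y = (66.1 − 63.2) / (3015345 − 3015130) = +0.01349
h(589160, 3015585) = 63.2 + (+0.0004762)·(295) + (+0.01349)·(455) = 63.2 +0.140 +6.137 = 69.478 m.

69.5 m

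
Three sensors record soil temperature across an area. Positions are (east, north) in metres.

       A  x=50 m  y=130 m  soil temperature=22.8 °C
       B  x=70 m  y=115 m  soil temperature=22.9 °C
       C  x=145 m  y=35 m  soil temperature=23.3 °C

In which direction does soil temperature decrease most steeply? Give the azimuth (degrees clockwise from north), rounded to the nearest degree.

284°

Taking A as reference: B−A = (20, -15, +0.1); C−A = (95, -95, +0.5).
Solve a·Δx + b·Δy = ΔT: det = 20·(-95) − 95·(-15) = -475.
∂T/∂x = [(+0.1)·(-95) − (+0.5)·(-15)] / -475 = +0.004211
∂T/∂y = [20·(+0.5) − 95·(+0.1)] / -475 = -0.001053
Steepest decrease is along −∇f: components (-0.004211 E, +0.001053 N).
Azimuth = atan2(-0.004211, +0.001053) = 284.0° ≈ 284°.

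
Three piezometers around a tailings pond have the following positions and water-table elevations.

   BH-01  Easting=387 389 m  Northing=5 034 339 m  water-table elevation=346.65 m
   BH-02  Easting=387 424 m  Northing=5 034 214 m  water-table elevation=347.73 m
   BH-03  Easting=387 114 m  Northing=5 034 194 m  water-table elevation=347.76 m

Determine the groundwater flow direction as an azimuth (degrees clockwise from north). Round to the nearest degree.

Three-point gradient (reference BH-01): Δ to BH-02 = (35, -125, +1.08), Δ to BH-03 = (-275, -145, +1.11).
∂h/∂x = +0.0004525, ∂h/∂y = -0.008513 (det = -39450).
Flow direction (−∇h) has components (-0.0004525 E, +0.008513 N).
Azimuth = atan2(E, N) = atan2(-0.0004525, +0.008513) = 357.0° ≈ 357°.

357°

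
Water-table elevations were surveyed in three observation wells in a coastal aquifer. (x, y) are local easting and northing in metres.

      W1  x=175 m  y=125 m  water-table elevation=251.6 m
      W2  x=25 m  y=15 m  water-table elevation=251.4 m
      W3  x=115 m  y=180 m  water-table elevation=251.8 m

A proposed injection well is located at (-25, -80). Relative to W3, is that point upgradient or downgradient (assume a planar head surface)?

downgradient

Differences from W1: to W2 (Δx, Δy, Δh) = (-150, -110, -0.2); to W3 = (-60, 55, +0.2).
Determinant of the coordinate differences = (-150)·55 − (-60)·(-110) = -14850.
∂h/∂x = [(-0.2)·55 − (+0.2)·(-110)] / -14850 = -0.0007407
∂h/∂y = [(-150)·(+0.2) − (-60)·(-0.2)] / -14850 = +0.002828
Head at (-25, -80) = 251.6 + (-0.0007407)·(-200) + (+0.002828)·(-205) = 251.17 m.
That is lower than the 251.8 m at W3, so the point is downgradient.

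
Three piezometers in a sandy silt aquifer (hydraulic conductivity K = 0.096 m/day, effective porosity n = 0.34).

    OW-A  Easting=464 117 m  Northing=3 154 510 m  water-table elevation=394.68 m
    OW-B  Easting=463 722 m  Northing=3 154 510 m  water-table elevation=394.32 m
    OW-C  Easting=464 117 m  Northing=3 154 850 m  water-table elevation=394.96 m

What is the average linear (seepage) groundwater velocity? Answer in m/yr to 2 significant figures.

∂h/∂x = (394.32 − 394.68) / (463722 − 464117) = +0.0009114
∂h/∂y = (394.96 − 394.68) / (3154850 − 3154510) = +0.0008235
|∇h| = √(0.0009114² + 0.0008235²) = 0.001228
Seepage velocity v = K·i/n = 0.096 × 0.001228 / 0.34 = 0.0003467 m/day = 0.1266 m/yr.

0.13 m/yr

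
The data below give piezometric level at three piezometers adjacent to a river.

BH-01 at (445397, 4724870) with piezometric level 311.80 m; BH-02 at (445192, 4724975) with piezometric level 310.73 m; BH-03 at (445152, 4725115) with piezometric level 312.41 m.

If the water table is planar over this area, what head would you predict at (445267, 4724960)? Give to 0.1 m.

Differences from BH-01: to BH-02 (Δx, Δy, Δh) = (-205, 105, -1.07); to BH-03 = (-245, 245, +0.61).
Solve a·Δx + b·Δy = Δh: det = (-205)·245 − (-245)·105 = -24500.
∂h/∂x = [(-1.07)·245 − (+0.61)·105] / -24500 = +0.01331
∂h/∂y = [(-205)·(+0.61) − (-245)·(-1.07)] / -24500 = +0.01580
h(445267, 4724960) = 311.80 + (+0.01331)·(-130) + (+0.01580)·(90) = 311.80 -1.731 +1.422 = 311.492 m.

311.5 m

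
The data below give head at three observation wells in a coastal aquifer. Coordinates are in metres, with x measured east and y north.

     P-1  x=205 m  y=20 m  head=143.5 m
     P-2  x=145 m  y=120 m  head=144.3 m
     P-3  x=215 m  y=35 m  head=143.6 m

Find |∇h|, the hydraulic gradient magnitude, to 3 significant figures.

0.00744

With h = a·x + b·y + c and P-1 as origin, the differences give:
  (-60)·a + 100·b = +0.8
  10·a + 15·b = +0.1
Eliminate b (×15 and ×100, subtract): -1900·a = 2.00 → a = ∂h/∂x = -0.001053
Back-substitute: b = ∂h/∂y = +0.007368.
|∇h| = √(-0.001053² + 0.007368²) = 0.007443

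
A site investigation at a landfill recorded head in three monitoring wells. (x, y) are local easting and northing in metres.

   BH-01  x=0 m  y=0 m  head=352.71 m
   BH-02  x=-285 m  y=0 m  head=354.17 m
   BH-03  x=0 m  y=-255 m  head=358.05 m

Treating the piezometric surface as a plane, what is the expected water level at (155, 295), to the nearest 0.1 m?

345.7 m

∂h/∂x = (354.17 − 352.71) / (-285 − 0) = -0.005123
∂h/∂y = (358.05 − 352.71) / (-255 − 0) = -0.02094
h(155, 295) = 352.71 + (-0.005123)·(155) + (-0.02094)·(295) = 352.71 -0.794 -6.178 = 345.738 m.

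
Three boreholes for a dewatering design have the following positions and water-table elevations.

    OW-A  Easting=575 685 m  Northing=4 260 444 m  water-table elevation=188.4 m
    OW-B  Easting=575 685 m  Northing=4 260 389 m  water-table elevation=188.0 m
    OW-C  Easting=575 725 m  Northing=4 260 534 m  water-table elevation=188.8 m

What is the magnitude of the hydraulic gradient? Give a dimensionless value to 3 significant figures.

0.00966

Taking OW-A as reference: OW-B−OW-A = (0, -55, -0.4); OW-C−OW-A = (40, 90, +0.4).
Determinant of the coordinate differences = 0·90 − 40·(-55) = 2200.
∂h/∂x = [(-0.4)·90 − (+0.4)·(-55)] / 2200 = -0.006364
∂h/∂y = [0·(+0.4) − 40·(-0.4)] / 2200 = +0.007273
|∇h| = √(-0.006364² + 0.007273²) = 0.009664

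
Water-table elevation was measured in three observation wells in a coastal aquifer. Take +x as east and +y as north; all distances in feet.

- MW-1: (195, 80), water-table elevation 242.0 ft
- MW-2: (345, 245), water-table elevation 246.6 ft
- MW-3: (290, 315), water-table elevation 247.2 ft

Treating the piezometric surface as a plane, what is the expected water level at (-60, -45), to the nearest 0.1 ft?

With h = a·x + b·y + c and MW-1 as origin, the differences give:
  150·a + 165·b = +4.6
  95·a + 235·b = +5.2
Eliminate b (×235 and ×165, subtract): 19575·a = 223.00 → a = ∂h/∂x = +0.01139
Back-substitute: b = ∂h/∂y = +0.01752.
h(-60, -45) = 242.0 + (+0.01139)·(-255) + (+0.01752)·(-125) = 242.0 -2.905 -2.190 = 236.905 ft.

236.9 ft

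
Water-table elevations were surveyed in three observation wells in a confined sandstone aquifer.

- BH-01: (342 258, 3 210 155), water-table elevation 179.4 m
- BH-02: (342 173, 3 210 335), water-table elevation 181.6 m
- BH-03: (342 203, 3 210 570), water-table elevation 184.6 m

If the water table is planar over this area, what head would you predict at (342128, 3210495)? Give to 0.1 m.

183.6 m

Differences from BH-01: to BH-02 (Δx, Δy, Δh) = (-85, 180, +2.2); to BH-03 = (-55, 415, +5.2).
Determinant of the coordinate differences = (-85)·415 − (-55)·180 = -25375.
∂h/∂x = [(+2.2)·415 − (+5.2)·180] / -25375 = +0.0009064
∂h/∂y = [(-85)·(+5.2) − (-55)·(+2.2)] / -25375 = +0.01265
h(342128, 3210495) = 179.4 + (+0.0009064)·(-130) + (+0.01265)·(340) = 179.4 -0.118 +4.301 = 183.583 m.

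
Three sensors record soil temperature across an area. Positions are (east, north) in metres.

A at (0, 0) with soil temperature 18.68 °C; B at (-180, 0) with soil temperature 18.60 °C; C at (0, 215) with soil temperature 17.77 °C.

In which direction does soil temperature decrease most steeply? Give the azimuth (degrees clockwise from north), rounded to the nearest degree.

354°

∂T/∂x = (18.60 − 18.68) / (-180 − 0) = +0.0004444
∂T/∂y = (17.77 − 18.68) / (215 − 0) = -0.004233
Steepest decrease is along −∇f: components (-0.0004444 E, +0.004233 N).
Azimuth = atan2(-0.0004444, +0.004233) = 354.0° ≈ 354°.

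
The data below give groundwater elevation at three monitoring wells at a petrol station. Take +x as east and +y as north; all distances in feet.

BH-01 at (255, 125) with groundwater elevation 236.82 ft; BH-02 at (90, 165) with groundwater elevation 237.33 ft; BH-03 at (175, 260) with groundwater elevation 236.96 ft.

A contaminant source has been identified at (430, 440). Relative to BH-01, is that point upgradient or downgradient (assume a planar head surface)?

With h = a·x + b·y + c and BH-01 as origin, the differences give:
  (-165)·a + 40·b = +0.51
  (-80)·a + 135·b = +0.14
Eliminate b (×135 and ×40, subtract): -19075·a = 63.250 → a = ∂h/∂x = -0.003316
Back-substitute: b = ∂h/∂y = -0.0009279.
Head at (430, 440) = 236.82 + (-0.003316)·(175) + (-0.0009279)·(315) = 235.95 ft.
That is lower than the 236.82 ft at BH-01, so the point is downgradient.

downgradient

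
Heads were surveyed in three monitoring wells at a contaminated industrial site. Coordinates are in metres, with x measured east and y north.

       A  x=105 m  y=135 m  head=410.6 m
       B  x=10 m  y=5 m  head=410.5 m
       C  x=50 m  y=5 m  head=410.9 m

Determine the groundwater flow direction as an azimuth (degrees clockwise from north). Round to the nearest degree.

With h = a·x + b·y + c and A as origin, the differences give:
  (-95)·a + (-130)·b = -0.1
  (-55)·a + (-130)·b = +0.3
Eliminate b (×(-130) and ×(-130), subtract): 5200·a = 52.00 → a = ∂h/∂x = +0.010000
Back-substitute: b = ∂h/∂y = -0.006538.
Flow direction (−∇h) has components (-0.010000 E, +0.006538 N).
Azimuth = atan2(E, N) = atan2(-0.010000, +0.006538) = 303.2° ≈ 303°.

303°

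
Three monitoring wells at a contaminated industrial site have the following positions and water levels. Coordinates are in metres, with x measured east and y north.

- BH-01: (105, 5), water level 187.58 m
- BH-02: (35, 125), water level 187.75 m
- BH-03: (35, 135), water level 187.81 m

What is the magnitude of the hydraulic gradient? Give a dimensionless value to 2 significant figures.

0.0099

With h = a·x + b·y + c and BH-01 as origin, the differences give:
  (-70)·a + 120·b = +0.17
  (-70)·a + 130·b = +0.23
Eliminate b (×130 and ×120, subtract): -700·a = -5.500 → a = ∂h/∂x = +0.007857
Back-substitute: b = ∂h/∂y = +0.006000.
|∇h| = √(0.007857² + 0.006000²) = 0.009886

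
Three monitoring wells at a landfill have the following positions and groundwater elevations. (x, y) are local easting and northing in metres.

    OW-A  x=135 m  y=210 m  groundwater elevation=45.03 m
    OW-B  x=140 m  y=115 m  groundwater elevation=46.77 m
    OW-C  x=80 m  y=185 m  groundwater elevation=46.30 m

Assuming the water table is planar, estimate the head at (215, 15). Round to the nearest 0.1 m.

With h = a·x + b·y + c and OW-A as origin, the differences give:
  5·a + (-95)·b = +1.74
  (-55)·a + (-25)·b = +1.27
Eliminate b (×(-25) and ×(-95), subtract): -5350·a = 77.150 → a = ∂h/∂x = -0.01442
Back-substitute: b = ∂h/∂y = -0.01907.
h(215, 15) = 45.03 + (-0.01442)·(80) + (-0.01907)·(-195) = 45.03 -1.154 +3.720 = 47.596 m.

47.6 m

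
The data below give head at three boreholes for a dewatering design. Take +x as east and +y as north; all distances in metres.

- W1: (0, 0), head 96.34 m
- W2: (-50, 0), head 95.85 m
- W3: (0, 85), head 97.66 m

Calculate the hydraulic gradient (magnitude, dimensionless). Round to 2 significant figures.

∂h/∂x = (95.85 − 96.34) / (-50 − 0) = +0.009800
∂h/∂y = (97.66 − 96.34) / (85 − 0) = +0.01553
|∇h| = √(0.009800² + 0.01553²) = 0.01836

0.018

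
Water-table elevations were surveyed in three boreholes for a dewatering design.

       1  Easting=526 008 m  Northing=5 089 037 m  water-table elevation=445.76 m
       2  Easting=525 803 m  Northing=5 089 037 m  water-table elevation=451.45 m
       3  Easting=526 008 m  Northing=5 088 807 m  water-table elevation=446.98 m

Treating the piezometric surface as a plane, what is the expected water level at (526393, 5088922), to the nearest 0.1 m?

∂h/∂x = (451.45 − 445.76) / (525803 − 526008) = -0.02776
∂h/∂y = (446.98 − 445.76) / (5088807 − 5089037) = -0.005304
h(526393, 5088922) = 445.76 + (-0.02776)·(385) + (-0.005304)·(-115) = 445.76 -10.686 +0.610 = 435.684 m.

435.7 m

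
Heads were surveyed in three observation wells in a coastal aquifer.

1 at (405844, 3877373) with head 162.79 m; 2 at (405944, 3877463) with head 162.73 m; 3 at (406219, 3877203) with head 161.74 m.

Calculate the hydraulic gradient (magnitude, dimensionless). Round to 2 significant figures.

0.0026

Taking 1 as reference: 2−1 = (100, 90, -0.06); 3−1 = (375, -170, -1.05).
Solve a·Δx + b·Δy = Δh: det = 100·(-170) − 375·90 = -50750.
∂h/∂x = [(-0.06)·(-170) − (-1.05)·90] / -50750 = -0.002063
∂h/∂y = [100·(-1.05) − 375·(-0.06)] / -50750 = +0.001626
|∇h| = √(-0.002063² + 0.001626²) = 0.002627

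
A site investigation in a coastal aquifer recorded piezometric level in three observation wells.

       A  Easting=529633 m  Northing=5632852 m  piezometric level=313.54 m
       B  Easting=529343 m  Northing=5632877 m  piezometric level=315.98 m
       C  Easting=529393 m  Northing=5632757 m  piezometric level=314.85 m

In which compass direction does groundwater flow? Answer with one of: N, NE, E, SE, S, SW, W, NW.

SE

Taking A as reference: B−A = (-290, 25, +2.44); C−A = (-240, -95, +1.31).
Solve a·Δx + b·Δy = Δh: det = (-290)·(-95) − (-240)·25 = 33550.
∂h/∂x = [(+2.44)·(-95) − (+1.31)·25] / 33550 = -0.007885
∂h/∂y = [(-290)·(+1.31) − (-240)·(+2.44)] / 33550 = +0.006131
Flow = −∇h = (+0.007885 east, -0.006131 north), which points southeast.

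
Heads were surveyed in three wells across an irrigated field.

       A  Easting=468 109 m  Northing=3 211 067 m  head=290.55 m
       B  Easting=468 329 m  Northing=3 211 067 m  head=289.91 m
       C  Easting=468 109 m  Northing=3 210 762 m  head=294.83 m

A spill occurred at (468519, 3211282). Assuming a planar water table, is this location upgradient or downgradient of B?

downgradient

∂h/∂x = (289.91 − 290.55) / (468329 − 468109) = -0.002909
∂h/∂y = (294.83 − 290.55) / (3210762 − 3211067) = -0.01403
Head at (468519, 3211282) = 290.55 + (-0.002909)·(410) + (-0.01403)·(215) = 286.34 m.
That is lower than the 289.91 m at B, so the point is downgradient.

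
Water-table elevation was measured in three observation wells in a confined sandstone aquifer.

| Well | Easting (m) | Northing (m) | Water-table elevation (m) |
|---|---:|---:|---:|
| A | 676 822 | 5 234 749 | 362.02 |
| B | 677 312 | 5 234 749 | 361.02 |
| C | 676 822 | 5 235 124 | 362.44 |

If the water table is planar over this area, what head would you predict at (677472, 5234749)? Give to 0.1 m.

360.7 m

∂h/∂x = (361.02 − 362.02) / (677312 − 676822) = -0.002041
∂h/∂y = (362.44 − 362.02) / (5235124 − 5234749) = +0.001120
h(677472, 5234749) = 362.02 + (-0.002041)·(650) + (+0.001120)·(0) = 362.02 -1.327 +0.000 = 360.693 m.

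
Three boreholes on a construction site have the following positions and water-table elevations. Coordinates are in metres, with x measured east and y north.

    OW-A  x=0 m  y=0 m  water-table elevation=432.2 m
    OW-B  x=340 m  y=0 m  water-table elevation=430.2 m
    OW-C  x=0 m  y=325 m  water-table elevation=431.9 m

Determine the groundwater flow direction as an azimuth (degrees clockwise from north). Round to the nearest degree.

081°

∂h/∂x = (430.2 − 432.2) / (340 − 0) = -0.005882
∂h/∂y = (431.9 − 432.2) / (325 − 0) = -0.0009231
Flow direction (−∇h) has components (+0.005882 E, +0.0009231 N).
Azimuth = atan2(E, N) = atan2(+0.005882, +0.0009231) = 81.1° ≈ 081°.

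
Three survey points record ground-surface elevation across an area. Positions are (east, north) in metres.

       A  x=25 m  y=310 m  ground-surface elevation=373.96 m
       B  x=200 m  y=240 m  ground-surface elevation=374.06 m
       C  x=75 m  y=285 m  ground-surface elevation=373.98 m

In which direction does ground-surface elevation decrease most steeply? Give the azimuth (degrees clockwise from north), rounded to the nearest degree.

216°

With z = a·x + b·y + c and A as origin, the differences give:
  175·a + (-70)·b = +0.10
  50·a + (-25)·b = +0.02
Eliminate b (×(-25) and ×(-70), subtract): -875·a = -1.100 → a = ∂z/∂x = +0.001257
Back-substitute: b = ∂z/∂y = +0.001714.
Steepest decrease is along −∇f: components (-0.001257 E, -0.001714 N).
Azimuth = atan2(-0.001257, -0.001714) = 216.3° ≈ 216°.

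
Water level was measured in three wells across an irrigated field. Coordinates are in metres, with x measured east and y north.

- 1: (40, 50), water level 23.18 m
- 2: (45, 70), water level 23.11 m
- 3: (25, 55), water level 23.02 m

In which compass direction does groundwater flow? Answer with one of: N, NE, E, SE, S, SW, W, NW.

NW

Differences from 1: to 2 (Δx, Δy, Δh) = (5, 20, -0.07); to 3 = (-15, 5, -0.16).
Solve a·Δx + b·Δy = Δh: det = 5·5 − (-15)·20 = 325.
∂h/∂x = [(-0.07)·5 − (-0.16)·20] / 325 = +0.008769
∂h/∂y = [5·(-0.16) − (-15)·(-0.07)] / 325 = -0.005692
Flow = −∇h = (-0.008769 east, +0.005692 north), which points northwest.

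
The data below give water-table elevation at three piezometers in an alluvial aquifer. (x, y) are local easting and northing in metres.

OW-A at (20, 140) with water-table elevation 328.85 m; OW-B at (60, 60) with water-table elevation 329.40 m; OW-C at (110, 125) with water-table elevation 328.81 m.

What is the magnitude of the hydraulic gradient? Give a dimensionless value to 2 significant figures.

Differences from OW-A: to OW-B (Δx, Δy, Δh) = (40, -80, +0.55); to OW-C = (90, -15, -0.04).
Determinant of the coordinate differences = 40·(-15) − 90·(-80) = 6600.
∂h/∂x = [(+0.55)·(-15) − (-0.04)·(-80)] / 6600 = -0.001735
∂h/∂y = [40·(-0.04) − 90·(+0.55)] / 6600 = -0.007742
|∇h| = √(-0.001735² + -0.007742²) = 0.007934

0.0079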